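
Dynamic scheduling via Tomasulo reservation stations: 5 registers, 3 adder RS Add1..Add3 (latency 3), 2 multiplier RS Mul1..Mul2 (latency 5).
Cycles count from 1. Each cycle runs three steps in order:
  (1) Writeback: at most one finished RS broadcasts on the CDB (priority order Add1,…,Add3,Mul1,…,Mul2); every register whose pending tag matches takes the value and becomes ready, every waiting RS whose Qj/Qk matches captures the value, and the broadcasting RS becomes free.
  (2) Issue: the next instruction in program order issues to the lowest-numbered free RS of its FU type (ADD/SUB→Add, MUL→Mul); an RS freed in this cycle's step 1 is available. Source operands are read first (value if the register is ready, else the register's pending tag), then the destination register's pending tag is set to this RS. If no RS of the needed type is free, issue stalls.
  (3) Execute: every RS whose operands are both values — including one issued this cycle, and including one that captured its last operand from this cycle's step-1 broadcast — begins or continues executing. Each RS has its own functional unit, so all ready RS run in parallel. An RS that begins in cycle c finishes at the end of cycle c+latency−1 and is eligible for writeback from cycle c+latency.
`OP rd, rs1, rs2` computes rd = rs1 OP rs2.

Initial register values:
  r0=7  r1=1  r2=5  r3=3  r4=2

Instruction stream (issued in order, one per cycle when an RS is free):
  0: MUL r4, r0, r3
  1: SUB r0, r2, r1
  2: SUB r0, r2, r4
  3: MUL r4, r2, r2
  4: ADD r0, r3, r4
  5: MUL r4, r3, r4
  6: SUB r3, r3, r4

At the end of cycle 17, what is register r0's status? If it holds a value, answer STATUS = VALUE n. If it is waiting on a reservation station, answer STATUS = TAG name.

c1: issue MUL r4<-Mul1 | r0:7,r1:1,r2:5,r3:3,r4:Mul1
c2: issue SUB r0<-Add1 | r0:Add1,r1:1,r2:5,r3:3,r4:Mul1
c3: issue SUB r0<-Add2 | r0:Add2,r1:1,r2:5,r3:3,r4:Mul1
c4: issue MUL r4<-Mul2 | r0:Add2,r1:1,r2:5,r3:3,r4:Mul2
c5: CDB Add1=4; issue ADD r0<-Add1 | r0:Add1,r1:1,r2:5,r3:3,r4:Mul2
c6: CDB Mul1=21; issue MUL r4<-Mul1 | r0:Add1,r1:1,r2:5,r3:3,r4:Mul1
c7: issue SUB r3<-Add3 | r0:Add1,r1:1,r2:5,r3:Add3,r4:Mul1
c8: - | r0:Add1,r1:1,r2:5,r3:Add3,r4:Mul1
c9: CDB Add2=-16 | r0:Add1,r1:1,r2:5,r3:Add3,r4:Mul1
c10: CDB Mul2=25 | r0:Add1,r1:1,r2:5,r3:Add3,r4:Mul1
c11: - | r0:Add1,r1:1,r2:5,r3:Add3,r4:Mul1
c12: - | r0:Add1,r1:1,r2:5,r3:Add3,r4:Mul1
c13: CDB Add1=28 | r0:28,r1:1,r2:5,r3:Add3,r4:Mul1
c14: - | r0:28,r1:1,r2:5,r3:Add3,r4:Mul1
c15: CDB Mul1=75 | r0:28,r1:1,r2:5,r3:Add3,r4:75
c16: - | r0:28,r1:1,r2:5,r3:Add3,r4:75
c17: - | r0:28,r1:1,r2:5,r3:Add3,r4:75

STATUS = VALUE 28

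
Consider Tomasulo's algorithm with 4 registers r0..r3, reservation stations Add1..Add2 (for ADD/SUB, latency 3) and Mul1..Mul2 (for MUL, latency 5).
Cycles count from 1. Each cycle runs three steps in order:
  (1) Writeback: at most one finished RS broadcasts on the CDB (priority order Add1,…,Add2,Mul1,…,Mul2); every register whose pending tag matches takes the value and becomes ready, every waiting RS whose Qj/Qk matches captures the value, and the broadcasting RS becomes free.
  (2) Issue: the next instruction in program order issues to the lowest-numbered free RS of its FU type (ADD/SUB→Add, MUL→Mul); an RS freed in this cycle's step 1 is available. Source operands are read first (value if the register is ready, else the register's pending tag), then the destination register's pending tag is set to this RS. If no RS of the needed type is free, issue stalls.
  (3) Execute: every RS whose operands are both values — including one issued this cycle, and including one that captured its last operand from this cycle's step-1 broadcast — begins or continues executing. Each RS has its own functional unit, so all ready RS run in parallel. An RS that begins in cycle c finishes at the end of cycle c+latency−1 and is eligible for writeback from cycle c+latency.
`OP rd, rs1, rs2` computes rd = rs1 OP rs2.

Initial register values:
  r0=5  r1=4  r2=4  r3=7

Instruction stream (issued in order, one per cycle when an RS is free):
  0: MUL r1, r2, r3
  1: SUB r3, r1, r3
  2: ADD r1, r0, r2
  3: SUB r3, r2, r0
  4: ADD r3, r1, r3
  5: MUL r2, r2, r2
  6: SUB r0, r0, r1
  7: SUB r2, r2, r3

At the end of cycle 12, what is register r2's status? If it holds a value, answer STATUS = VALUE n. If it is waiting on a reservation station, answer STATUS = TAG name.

STATUS = TAG Add2

c1: issue MUL r1<-Mul1 | r0:5,r1:Mul1,r2:4,r3:7
c2: issue SUB r3<-Add1 | r0:5,r1:Mul1,r2:4,r3:Add1
c3: issue ADD r1<-Add2 | r0:5,r1:Add2,r2:4,r3:Add1
c4: stall | r0:5,r1:Add2,r2:4,r3:Add1
c5: stall | r0:5,r1:Add2,r2:4,r3:Add1
c6: CDB Add2=9; issue SUB r3<-Add2 | r0:5,r1:9,r2:4,r3:Add2
c7: CDB Mul1=28; stall | r0:5,r1:9,r2:4,r3:Add2
c8: stall | r0:5,r1:9,r2:4,r3:Add2
c9: CDB Add2=-1; issue ADD r3<-Add2 | r0:5,r1:9,r2:4,r3:Add2
c10: CDB Add1=21; issue MUL r2<-Mul1 | r0:5,r1:9,r2:Mul1,r3:Add2
c11: issue SUB r0<-Add1 | r0:Add1,r1:9,r2:Mul1,r3:Add2
c12: CDB Add2=8; issue SUB r2<-Add2 | r0:Add1,r1:9,r2:Add2,r3:8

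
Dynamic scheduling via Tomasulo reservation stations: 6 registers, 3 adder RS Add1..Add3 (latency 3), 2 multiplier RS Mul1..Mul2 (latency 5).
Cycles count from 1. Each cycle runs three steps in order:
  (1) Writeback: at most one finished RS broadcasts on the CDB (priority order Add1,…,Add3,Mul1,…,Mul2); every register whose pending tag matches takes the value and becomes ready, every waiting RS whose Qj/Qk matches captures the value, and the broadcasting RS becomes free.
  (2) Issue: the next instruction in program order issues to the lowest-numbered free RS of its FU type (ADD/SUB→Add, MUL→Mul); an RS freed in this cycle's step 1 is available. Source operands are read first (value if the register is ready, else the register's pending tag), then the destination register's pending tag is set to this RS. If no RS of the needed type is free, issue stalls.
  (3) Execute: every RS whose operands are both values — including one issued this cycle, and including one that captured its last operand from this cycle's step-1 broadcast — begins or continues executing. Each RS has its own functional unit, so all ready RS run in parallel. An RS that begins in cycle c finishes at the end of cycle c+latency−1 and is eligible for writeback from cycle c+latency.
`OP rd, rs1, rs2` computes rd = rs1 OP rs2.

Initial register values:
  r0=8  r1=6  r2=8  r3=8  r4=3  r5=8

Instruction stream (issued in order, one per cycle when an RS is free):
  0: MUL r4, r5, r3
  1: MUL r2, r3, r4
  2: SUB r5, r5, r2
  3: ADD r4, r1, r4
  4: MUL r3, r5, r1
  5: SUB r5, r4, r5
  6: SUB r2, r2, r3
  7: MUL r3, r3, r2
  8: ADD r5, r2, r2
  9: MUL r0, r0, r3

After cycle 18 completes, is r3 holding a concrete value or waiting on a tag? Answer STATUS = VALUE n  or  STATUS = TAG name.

cycle 1: issue MUL r4<-Mul1 // r0:8,r1:6,r2:8,r3:8,r4:Mul1,r5:8
cycle 2: issue MUL r2<-Mul2 // r0:8,r1:6,r2:Mul2,r3:8,r4:Mul1,r5:8
cycle 3: issue SUB r5<-Add1 // r0:8,r1:6,r2:Mul2,r3:8,r4:Mul1,r5:Add1
cycle 4: issue ADD r4<-Add2 // r0:8,r1:6,r2:Mul2,r3:8,r4:Add2,r5:Add1
cycle 5: stall // r0:8,r1:6,r2:Mul2,r3:8,r4:Add2,r5:Add1
cycle 6: CDB Mul1=64; issue MUL r3<-Mul1 // r0:8,r1:6,r2:Mul2,r3:Mul1,r4:Add2,r5:Add1
cycle 7: issue SUB r5<-Add3 // r0:8,r1:6,r2:Mul2,r3:Mul1,r4:Add2,r5:Add3
cycle 8: stall // r0:8,r1:6,r2:Mul2,r3:Mul1,r4:Add2,r5:Add3
cycle 9: CDB Add2=70; issue SUB r2<-Add2 // r0:8,r1:6,r2:Add2,r3:Mul1,r4:70,r5:Add3
cycle 10: stall // r0:8,r1:6,r2:Add2,r3:Mul1,r4:70,r5:Add3
cycle 11: CDB Mul2=512; issue MUL r3<-Mul2 // r0:8,r1:6,r2:Add2,r3:Mul2,r4:70,r5:Add3
cycle 12: stall // r0:8,r1:6,r2:Add2,r3:Mul2,r4:70,r5:Add3
cycle 13: stall // r0:8,r1:6,r2:Add2,r3:Mul2,r4:70,r5:Add3
cycle 14: CDB Add1=-504; issue ADD r5<-Add1 // r0:8,r1:6,r2:Add2,r3:Mul2,r4:70,r5:Add1
cycle 15: stall // r0:8,r1:6,r2:Add2,r3:Mul2,r4:70,r5:Add1
cycle 16: stall // r0:8,r1:6,r2:Add2,r3:Mul2,r4:70,r5:Add1
cycle 17: CDB Add3=574; stall // r0:8,r1:6,r2:Add2,r3:Mul2,r4:70,r5:Add1
cycle 18: stall // r0:8,r1:6,r2:Add2,r3:Mul2,r4:70,r5:Add1

STATUS = TAG Mul2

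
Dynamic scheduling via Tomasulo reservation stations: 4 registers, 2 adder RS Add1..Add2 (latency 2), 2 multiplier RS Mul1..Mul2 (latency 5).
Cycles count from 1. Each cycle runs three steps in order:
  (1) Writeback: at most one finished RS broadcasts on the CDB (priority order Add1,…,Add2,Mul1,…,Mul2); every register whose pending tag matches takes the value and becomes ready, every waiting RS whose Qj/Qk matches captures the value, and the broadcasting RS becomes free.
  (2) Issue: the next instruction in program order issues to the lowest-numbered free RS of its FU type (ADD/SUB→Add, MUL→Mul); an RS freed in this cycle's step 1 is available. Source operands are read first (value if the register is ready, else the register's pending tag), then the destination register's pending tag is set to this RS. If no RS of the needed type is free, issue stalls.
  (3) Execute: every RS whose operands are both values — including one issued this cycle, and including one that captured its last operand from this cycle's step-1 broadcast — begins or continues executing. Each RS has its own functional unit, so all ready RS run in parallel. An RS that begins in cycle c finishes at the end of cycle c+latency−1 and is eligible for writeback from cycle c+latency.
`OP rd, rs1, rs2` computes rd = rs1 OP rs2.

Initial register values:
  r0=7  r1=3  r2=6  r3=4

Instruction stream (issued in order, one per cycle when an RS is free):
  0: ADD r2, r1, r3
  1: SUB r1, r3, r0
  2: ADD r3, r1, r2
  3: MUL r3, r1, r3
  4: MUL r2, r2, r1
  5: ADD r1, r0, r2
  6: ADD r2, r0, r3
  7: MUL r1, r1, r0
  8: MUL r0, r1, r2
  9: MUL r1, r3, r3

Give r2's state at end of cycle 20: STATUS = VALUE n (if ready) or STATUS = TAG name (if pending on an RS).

c1: issue ADD r2<-Add1 | r0:7,r1:3,r2:Add1,r3:4
c2: issue SUB r1<-Add2 | r0:7,r1:Add2,r2:Add1,r3:4
c3: CDB Add1=7; issue ADD r3<-Add1 | r0:7,r1:Add2,r2:7,r3:Add1
c4: CDB Add2=-3; issue MUL r3<-Mul1 | r0:7,r1:-3,r2:7,r3:Mul1
c5: issue MUL r2<-Mul2 | r0:7,r1:-3,r2:Mul2,r3:Mul1
c6: CDB Add1=4; issue ADD r1<-Add1 | r0:7,r1:Add1,r2:Mul2,r3:Mul1
c7: issue ADD r2<-Add2 | r0:7,r1:Add1,r2:Add2,r3:Mul1
c8: stall | r0:7,r1:Add1,r2:Add2,r3:Mul1
c9: stall | r0:7,r1:Add1,r2:Add2,r3:Mul1
c10: CDB Mul2=-21; issue MUL r1<-Mul2 | r0:7,r1:Mul2,r2:Add2,r3:Mul1
c11: CDB Mul1=-12; issue MUL r0<-Mul1 | r0:Mul1,r1:Mul2,r2:Add2,r3:-12
c12: CDB Add1=-14; stall | r0:Mul1,r1:Mul2,r2:Add2,r3:-12
c13: CDB Add2=-5; stall | r0:Mul1,r1:Mul2,r2:-5,r3:-12
c14: stall | r0:Mul1,r1:Mul2,r2:-5,r3:-12
c15: stall | r0:Mul1,r1:Mul2,r2:-5,r3:-12
c16: stall | r0:Mul1,r1:Mul2,r2:-5,r3:-12
c17: CDB Mul2=-98; issue MUL r1<-Mul2 | r0:Mul1,r1:Mul2,r2:-5,r3:-12
c18: - | r0:Mul1,r1:Mul2,r2:-5,r3:-12
c19: - | r0:Mul1,r1:Mul2,r2:-5,r3:-12
c20: - | r0:Mul1,r1:Mul2,r2:-5,r3:-12

STATUS = VALUE -5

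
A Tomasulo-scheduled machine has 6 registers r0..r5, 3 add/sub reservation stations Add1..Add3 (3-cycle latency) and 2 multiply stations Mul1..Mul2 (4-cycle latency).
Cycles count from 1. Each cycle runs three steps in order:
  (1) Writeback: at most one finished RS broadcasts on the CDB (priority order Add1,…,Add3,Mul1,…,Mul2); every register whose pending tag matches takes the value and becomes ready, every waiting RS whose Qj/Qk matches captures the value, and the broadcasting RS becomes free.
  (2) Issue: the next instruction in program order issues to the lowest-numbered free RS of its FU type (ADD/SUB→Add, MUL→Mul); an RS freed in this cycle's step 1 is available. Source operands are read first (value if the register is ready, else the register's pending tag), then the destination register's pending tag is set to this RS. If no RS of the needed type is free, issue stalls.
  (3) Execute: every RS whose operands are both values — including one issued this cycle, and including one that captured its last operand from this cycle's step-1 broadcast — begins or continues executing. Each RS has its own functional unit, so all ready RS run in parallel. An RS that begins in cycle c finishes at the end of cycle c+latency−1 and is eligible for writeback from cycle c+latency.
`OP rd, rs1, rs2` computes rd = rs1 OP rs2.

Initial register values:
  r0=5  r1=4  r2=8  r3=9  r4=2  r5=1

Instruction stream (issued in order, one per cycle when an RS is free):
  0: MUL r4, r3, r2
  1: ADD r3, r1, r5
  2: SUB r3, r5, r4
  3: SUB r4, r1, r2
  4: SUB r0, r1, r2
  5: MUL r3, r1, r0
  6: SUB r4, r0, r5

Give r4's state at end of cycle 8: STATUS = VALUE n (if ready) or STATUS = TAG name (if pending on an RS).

STATUS = TAG Add3

c1: issue MUL r4<-Mul1 | r0:5,r1:4,r2:8,r3:9,r4:Mul1,r5:1
c2: issue ADD r3<-Add1 | r0:5,r1:4,r2:8,r3:Add1,r4:Mul1,r5:1
c3: issue SUB r3<-Add2 | r0:5,r1:4,r2:8,r3:Add2,r4:Mul1,r5:1
c4: issue SUB r4<-Add3 | r0:5,r1:4,r2:8,r3:Add2,r4:Add3,r5:1
c5: CDB Add1=5; issue SUB r0<-Add1 | r0:Add1,r1:4,r2:8,r3:Add2,r4:Add3,r5:1
c6: CDB Mul1=72; issue MUL r3<-Mul1 | r0:Add1,r1:4,r2:8,r3:Mul1,r4:Add3,r5:1
c7: CDB Add3=-4; issue SUB r4<-Add3 | r0:Add1,r1:4,r2:8,r3:Mul1,r4:Add3,r5:1
c8: CDB Add1=-4 | r0:-4,r1:4,r2:8,r3:Mul1,r4:Add3,r5:1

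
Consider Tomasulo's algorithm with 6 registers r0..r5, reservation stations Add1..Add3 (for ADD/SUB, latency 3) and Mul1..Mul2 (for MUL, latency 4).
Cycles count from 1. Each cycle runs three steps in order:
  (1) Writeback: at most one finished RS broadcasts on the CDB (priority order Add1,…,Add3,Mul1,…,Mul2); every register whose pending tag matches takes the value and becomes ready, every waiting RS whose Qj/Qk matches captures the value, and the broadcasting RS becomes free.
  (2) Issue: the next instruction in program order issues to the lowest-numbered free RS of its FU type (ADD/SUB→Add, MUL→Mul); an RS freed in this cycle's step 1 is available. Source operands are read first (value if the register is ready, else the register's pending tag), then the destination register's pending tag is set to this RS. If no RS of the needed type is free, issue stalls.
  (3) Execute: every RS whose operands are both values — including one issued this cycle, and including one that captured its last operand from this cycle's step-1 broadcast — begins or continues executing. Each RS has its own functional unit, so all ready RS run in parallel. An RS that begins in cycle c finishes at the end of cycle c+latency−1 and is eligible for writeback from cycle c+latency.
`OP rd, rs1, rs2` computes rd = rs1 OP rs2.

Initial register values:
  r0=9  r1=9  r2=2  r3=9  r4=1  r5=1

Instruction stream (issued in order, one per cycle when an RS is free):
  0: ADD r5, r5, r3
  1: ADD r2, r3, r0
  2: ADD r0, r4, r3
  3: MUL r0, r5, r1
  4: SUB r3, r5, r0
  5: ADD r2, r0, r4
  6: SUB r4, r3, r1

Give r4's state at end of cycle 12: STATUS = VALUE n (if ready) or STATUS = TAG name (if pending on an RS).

STATUS = TAG Add3

  c1: issue ADD r5<-Add1  regs: r0:9,r1:9,r2:2,r3:9,r4:1,r5:Add1
  c2: issue ADD r2<-Add2  regs: r0:9,r1:9,r2:Add2,r3:9,r4:1,r5:Add1
  c3: issue ADD r0<-Add3  regs: r0:Add3,r1:9,r2:Add2,r3:9,r4:1,r5:Add1
  c4: CDB Add1=10; issue MUL r0<-Mul1  regs: r0:Mul1,r1:9,r2:Add2,r3:9,r4:1,r5:10
  c5: CDB Add2=18; issue SUB r3<-Add1  regs: r0:Mul1,r1:9,r2:18,r3:Add1,r4:1,r5:10
  c6: CDB Add3=10; issue ADD r2<-Add2  regs: r0:Mul1,r1:9,r2:Add2,r3:Add1,r4:1,r5:10
  c7: issue SUB r4<-Add3  regs: r0:Mul1,r1:9,r2:Add2,r3:Add1,r4:Add3,r5:10
  c8: CDB Mul1=90  regs: r0:90,r1:9,r2:Add2,r3:Add1,r4:Add3,r5:10
  c9: -  regs: r0:90,r1:9,r2:Add2,r3:Add1,r4:Add3,r5:10
  c10: -  regs: r0:90,r1:9,r2:Add2,r3:Add1,r4:Add3,r5:10
  c11: CDB Add1=-80  regs: r0:90,r1:9,r2:Add2,r3:-80,r4:Add3,r5:10
  c12: CDB Add2=91  regs: r0:90,r1:9,r2:91,r3:-80,r4:Add3,r5:10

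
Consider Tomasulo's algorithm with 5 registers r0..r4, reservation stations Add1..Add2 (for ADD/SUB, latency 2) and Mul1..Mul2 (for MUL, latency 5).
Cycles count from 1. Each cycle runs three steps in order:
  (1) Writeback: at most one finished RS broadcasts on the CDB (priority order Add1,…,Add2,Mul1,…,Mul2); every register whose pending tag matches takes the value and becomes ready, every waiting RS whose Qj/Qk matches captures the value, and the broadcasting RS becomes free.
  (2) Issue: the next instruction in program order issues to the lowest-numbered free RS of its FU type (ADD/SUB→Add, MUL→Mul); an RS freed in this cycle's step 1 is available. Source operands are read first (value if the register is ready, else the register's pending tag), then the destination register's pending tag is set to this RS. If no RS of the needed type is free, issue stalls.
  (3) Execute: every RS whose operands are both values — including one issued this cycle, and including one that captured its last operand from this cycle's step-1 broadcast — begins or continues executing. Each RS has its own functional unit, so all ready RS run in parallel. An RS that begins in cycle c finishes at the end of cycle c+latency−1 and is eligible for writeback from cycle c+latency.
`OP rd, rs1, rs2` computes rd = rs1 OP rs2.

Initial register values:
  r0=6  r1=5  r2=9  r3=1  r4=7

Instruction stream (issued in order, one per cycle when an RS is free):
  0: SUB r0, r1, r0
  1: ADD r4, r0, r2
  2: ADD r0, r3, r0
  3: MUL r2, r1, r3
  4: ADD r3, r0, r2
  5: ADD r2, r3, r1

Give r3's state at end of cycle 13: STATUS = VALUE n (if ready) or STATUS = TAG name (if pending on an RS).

STATUS = VALUE 5

c1: issue SUB r0<-Add1 | r0:Add1,r1:5,r2:9,r3:1,r4:7
c2: issue ADD r4<-Add2 | r0:Add1,r1:5,r2:9,r3:1,r4:Add2
c3: CDB Add1=-1; issue ADD r0<-Add1 | r0:Add1,r1:5,r2:9,r3:1,r4:Add2
c4: issue MUL r2<-Mul1 | r0:Add1,r1:5,r2:Mul1,r3:1,r4:Add2
c5: CDB Add1=0; issue ADD r3<-Add1 | r0:0,r1:5,r2:Mul1,r3:Add1,r4:Add2
c6: CDB Add2=8; issue ADD r2<-Add2 | r0:0,r1:5,r2:Add2,r3:Add1,r4:8
c7: - | r0:0,r1:5,r2:Add2,r3:Add1,r4:8
c8: - | r0:0,r1:5,r2:Add2,r3:Add1,r4:8
c9: CDB Mul1=5 | r0:0,r1:5,r2:Add2,r3:Add1,r4:8
c10: - | r0:0,r1:5,r2:Add2,r3:Add1,r4:8
c11: CDB Add1=5 | r0:0,r1:5,r2:Add2,r3:5,r4:8
c12: - | r0:0,r1:5,r2:Add2,r3:5,r4:8
c13: CDB Add2=10 | r0:0,r1:5,r2:10,r3:5,r4:8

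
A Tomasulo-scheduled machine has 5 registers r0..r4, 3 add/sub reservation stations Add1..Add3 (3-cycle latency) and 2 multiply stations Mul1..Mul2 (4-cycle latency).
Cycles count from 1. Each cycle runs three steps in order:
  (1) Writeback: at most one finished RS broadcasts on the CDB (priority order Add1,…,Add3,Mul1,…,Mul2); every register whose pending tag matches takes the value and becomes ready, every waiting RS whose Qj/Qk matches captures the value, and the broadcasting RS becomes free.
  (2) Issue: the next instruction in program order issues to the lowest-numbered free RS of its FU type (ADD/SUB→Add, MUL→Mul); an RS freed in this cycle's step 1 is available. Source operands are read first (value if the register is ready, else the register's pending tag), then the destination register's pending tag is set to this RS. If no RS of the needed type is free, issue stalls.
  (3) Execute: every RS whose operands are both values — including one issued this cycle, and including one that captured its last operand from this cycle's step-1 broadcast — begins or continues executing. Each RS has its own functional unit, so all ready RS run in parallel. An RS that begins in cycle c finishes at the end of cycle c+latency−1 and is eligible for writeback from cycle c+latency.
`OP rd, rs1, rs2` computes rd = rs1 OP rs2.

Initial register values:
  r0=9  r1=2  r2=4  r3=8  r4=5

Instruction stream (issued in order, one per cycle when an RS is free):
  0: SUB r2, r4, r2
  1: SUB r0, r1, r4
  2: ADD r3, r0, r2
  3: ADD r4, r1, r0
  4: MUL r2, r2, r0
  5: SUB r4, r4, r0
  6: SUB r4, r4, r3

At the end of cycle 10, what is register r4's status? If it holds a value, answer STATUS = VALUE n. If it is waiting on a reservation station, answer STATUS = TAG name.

STATUS = TAG Add1

  c1: issue SUB r2<-Add1  regs: r0:9,r1:2,r2:Add1,r3:8,r4:5
  c2: issue SUB r0<-Add2  regs: r0:Add2,r1:2,r2:Add1,r3:8,r4:5
  c3: issue ADD r3<-Add3  regs: r0:Add2,r1:2,r2:Add1,r3:Add3,r4:5
  c4: CDB Add1=1; issue ADD r4<-Add1  regs: r0:Add2,r1:2,r2:1,r3:Add3,r4:Add1
  c5: CDB Add2=-3; issue MUL r2<-Mul1  regs: r0:-3,r1:2,r2:Mul1,r3:Add3,r4:Add1
  c6: issue SUB r4<-Add2  regs: r0:-3,r1:2,r2:Mul1,r3:Add3,r4:Add2
  c7: stall  regs: r0:-3,r1:2,r2:Mul1,r3:Add3,r4:Add2
  c8: CDB Add1=-1; issue SUB r4<-Add1  regs: r0:-3,r1:2,r2:Mul1,r3:Add3,r4:Add1
  c9: CDB Add3=-2  regs: r0:-3,r1:2,r2:Mul1,r3:-2,r4:Add1
  c10: CDB Mul1=-3  regs: r0:-3,r1:2,r2:-3,r3:-2,r4:Add1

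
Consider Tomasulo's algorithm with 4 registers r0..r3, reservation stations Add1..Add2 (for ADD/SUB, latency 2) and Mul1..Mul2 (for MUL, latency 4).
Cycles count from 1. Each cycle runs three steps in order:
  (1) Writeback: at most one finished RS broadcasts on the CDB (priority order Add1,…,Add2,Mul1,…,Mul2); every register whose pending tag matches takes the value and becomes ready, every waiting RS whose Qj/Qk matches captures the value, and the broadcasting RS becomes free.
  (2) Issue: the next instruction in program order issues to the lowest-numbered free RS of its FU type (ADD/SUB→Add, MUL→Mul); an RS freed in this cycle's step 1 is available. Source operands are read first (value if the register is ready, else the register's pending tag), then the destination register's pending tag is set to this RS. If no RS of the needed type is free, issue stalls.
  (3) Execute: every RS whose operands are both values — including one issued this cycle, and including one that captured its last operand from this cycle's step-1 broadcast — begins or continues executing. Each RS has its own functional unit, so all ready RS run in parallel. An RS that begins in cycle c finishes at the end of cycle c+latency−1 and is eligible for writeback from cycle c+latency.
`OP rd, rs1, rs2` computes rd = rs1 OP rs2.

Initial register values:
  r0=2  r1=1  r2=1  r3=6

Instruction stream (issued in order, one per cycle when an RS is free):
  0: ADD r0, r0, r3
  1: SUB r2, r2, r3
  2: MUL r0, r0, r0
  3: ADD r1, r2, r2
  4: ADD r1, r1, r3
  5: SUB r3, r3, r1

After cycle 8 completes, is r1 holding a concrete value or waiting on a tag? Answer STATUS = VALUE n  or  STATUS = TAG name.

STATUS = VALUE -4

  c1: issue ADD r0<-Add1  regs: r0:Add1,r1:1,r2:1,r3:6
  c2: issue SUB r2<-Add2  regs: r0:Add1,r1:1,r2:Add2,r3:6
  c3: CDB Add1=8; issue MUL r0<-Mul1  regs: r0:Mul1,r1:1,r2:Add2,r3:6
  c4: CDB Add2=-5; issue ADD r1<-Add1  regs: r0:Mul1,r1:Add1,r2:-5,r3:6
  c5: issue ADD r1<-Add2  regs: r0:Mul1,r1:Add2,r2:-5,r3:6
  c6: CDB Add1=-10; issue SUB r3<-Add1  regs: r0:Mul1,r1:Add2,r2:-5,r3:Add1
  c7: CDB Mul1=64  regs: r0:64,r1:Add2,r2:-5,r3:Add1
  c8: CDB Add2=-4  regs: r0:64,r1:-4,r2:-5,r3:Add1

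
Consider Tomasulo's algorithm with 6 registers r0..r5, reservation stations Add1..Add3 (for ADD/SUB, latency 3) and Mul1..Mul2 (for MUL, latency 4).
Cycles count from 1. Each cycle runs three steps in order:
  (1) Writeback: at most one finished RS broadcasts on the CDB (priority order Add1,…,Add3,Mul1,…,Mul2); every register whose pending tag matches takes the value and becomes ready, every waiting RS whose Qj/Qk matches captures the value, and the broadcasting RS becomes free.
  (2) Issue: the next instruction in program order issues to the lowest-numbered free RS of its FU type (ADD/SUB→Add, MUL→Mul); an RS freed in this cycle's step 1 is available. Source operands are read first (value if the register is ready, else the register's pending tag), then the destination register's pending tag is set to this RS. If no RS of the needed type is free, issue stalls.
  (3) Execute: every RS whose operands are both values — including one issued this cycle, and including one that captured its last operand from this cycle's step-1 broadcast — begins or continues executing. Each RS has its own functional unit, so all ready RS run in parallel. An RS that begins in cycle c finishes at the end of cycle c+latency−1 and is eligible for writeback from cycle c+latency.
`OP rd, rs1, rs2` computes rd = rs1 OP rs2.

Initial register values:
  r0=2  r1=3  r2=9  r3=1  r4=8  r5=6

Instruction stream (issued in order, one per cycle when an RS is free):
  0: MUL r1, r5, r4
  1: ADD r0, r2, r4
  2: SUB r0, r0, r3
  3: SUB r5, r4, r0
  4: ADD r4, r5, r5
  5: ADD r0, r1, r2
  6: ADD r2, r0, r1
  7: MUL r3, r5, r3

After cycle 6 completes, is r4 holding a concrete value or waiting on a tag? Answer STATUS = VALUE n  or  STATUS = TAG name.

STATUS = TAG Add1

cycle 1: issue MUL r1<-Mul1 // r0:2,r1:Mul1,r2:9,r3:1,r4:8,r5:6
cycle 2: issue ADD r0<-Add1 // r0:Add1,r1:Mul1,r2:9,r3:1,r4:8,r5:6
cycle 3: issue SUB r0<-Add2 // r0:Add2,r1:Mul1,r2:9,r3:1,r4:8,r5:6
cycle 4: issue SUB r5<-Add3 // r0:Add2,r1:Mul1,r2:9,r3:1,r4:8,r5:Add3
cycle 5: CDB Add1=17; issue ADD r4<-Add1 // r0:Add2,r1:Mul1,r2:9,r3:1,r4:Add1,r5:Add3
cycle 6: CDB Mul1=48; stall // r0:Add2,r1:48,r2:9,r3:1,r4:Add1,r5:Add3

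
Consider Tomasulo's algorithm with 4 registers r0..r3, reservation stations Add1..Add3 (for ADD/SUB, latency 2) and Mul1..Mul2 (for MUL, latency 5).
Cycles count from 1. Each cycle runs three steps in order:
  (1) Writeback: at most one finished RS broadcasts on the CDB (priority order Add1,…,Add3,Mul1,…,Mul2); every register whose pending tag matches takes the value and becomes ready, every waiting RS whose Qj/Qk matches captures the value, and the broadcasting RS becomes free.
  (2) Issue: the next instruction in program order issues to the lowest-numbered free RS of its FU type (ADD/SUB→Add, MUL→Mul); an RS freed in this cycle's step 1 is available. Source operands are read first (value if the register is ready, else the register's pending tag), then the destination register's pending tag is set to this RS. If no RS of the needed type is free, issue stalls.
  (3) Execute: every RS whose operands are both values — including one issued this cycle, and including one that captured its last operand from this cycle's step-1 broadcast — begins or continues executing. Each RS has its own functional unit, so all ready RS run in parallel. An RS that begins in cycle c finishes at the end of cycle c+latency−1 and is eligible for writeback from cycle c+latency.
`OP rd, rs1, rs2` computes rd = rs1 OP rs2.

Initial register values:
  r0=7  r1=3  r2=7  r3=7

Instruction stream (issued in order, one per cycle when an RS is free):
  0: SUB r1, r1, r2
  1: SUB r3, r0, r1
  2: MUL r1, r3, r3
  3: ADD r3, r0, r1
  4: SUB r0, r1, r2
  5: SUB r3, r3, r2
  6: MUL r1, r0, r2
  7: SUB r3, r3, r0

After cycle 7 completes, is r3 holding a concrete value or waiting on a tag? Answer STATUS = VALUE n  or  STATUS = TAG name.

  c1: issue SUB r1<-Add1  regs: r0:7,r1:Add1,r2:7,r3:7
  c2: issue SUB r3<-Add2  regs: r0:7,r1:Add1,r2:7,r3:Add2
  c3: CDB Add1=-4; issue MUL r1<-Mul1  regs: r0:7,r1:Mul1,r2:7,r3:Add2
  c4: issue ADD r3<-Add1  regs: r0:7,r1:Mul1,r2:7,r3:Add1
  c5: CDB Add2=11; issue SUB r0<-Add2  regs: r0:Add2,r1:Mul1,r2:7,r3:Add1
  c6: issue SUB r3<-Add3  regs: r0:Add2,r1:Mul1,r2:7,r3:Add3
  c7: issue MUL r1<-Mul2  regs: r0:Add2,r1:Mul2,r2:7,r3:Add3

STATUS = TAG Add3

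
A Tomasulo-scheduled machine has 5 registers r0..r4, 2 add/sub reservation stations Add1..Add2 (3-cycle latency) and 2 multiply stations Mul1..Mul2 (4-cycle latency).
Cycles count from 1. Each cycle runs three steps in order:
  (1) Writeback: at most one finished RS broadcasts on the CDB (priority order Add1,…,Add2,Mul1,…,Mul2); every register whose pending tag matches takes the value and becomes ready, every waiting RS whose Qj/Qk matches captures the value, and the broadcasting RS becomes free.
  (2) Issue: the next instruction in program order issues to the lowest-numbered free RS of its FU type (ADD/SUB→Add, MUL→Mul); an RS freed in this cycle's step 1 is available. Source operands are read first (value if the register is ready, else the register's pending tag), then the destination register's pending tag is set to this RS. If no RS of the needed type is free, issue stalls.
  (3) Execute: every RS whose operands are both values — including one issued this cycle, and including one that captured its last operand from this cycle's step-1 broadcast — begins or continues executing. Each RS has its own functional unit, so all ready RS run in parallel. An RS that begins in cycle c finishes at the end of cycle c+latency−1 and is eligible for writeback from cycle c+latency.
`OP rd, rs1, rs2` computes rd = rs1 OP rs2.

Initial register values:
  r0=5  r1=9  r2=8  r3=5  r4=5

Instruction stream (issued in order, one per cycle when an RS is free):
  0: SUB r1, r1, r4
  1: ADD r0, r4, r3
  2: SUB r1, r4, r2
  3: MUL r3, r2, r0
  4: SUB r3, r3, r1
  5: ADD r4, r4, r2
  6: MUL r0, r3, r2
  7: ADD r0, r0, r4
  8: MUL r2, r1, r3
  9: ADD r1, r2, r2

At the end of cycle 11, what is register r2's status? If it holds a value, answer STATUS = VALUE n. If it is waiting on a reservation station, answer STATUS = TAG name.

STATUS = TAG Mul1

  c1: issue SUB r1<-Add1  regs: r0:5,r1:Add1,r2:8,r3:5,r4:5
  c2: issue ADD r0<-Add2  regs: r0:Add2,r1:Add1,r2:8,r3:5,r4:5
  c3: stall  regs: r0:Add2,r1:Add1,r2:8,r3:5,r4:5
  c4: CDB Add1=4; issue SUB r1<-Add1  regs: r0:Add2,r1:Add1,r2:8,r3:5,r4:5
  c5: CDB Add2=10; issue MUL r3<-Mul1  regs: r0:10,r1:Add1,r2:8,r3:Mul1,r4:5
  c6: issue SUB r3<-Add2  regs: r0:10,r1:Add1,r2:8,r3:Add2,r4:5
  c7: CDB Add1=-3; issue ADD r4<-Add1  regs: r0:10,r1:-3,r2:8,r3:Add2,r4:Add1
  c8: issue MUL r0<-Mul2  regs: r0:Mul2,r1:-3,r2:8,r3:Add2,r4:Add1
  c9: CDB Mul1=80; stall  regs: r0:Mul2,r1:-3,r2:8,r3:Add2,r4:Add1
  c10: CDB Add1=13; issue ADD r0<-Add1  regs: r0:Add1,r1:-3,r2:8,r3:Add2,r4:13
  c11: issue MUL r2<-Mul1  regs: r0:Add1,r1:-3,r2:Mul1,r3:Add2,r4:13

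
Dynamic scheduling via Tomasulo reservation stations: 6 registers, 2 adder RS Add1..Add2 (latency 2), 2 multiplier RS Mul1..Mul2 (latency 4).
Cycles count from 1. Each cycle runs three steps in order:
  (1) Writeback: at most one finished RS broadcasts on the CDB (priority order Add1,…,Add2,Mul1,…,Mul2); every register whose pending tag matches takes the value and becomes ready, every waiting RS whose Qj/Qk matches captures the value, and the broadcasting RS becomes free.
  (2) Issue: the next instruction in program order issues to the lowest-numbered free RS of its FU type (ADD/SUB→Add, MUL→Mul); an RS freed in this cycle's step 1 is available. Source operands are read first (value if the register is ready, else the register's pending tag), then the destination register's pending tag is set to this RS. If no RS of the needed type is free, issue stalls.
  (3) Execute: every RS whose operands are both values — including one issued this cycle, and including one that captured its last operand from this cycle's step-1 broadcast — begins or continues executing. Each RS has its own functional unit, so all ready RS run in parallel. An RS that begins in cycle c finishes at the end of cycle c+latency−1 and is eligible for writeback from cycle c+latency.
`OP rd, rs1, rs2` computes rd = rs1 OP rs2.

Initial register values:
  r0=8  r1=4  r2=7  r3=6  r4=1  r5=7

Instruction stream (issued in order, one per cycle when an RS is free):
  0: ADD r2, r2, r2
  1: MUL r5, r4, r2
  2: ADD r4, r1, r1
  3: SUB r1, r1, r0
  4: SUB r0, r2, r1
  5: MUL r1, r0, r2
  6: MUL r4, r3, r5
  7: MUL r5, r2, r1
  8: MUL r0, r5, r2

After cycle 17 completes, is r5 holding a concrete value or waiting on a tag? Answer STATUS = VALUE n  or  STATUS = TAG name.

  c1: issue ADD r2<-Add1  regs: r0:8,r1:4,r2:Add1,r3:6,r4:1,r5:7
  c2: issue MUL r5<-Mul1  regs: r0:8,r1:4,r2:Add1,r3:6,r4:1,r5:Mul1
  c3: CDB Add1=14; issue ADD r4<-Add1  regs: r0:8,r1:4,r2:14,r3:6,r4:Add1,r5:Mul1
  c4: issue SUB r1<-Add2  regs: r0:8,r1:Add2,r2:14,r3:6,r4:Add1,r5:Mul1
  c5: CDB Add1=8; issue SUB r0<-Add1  regs: r0:Add1,r1:Add2,r2:14,r3:6,r4:8,r5:Mul1
  c6: CDB Add2=-4; issue MUL r1<-Mul2  regs: r0:Add1,r1:Mul2,r2:14,r3:6,r4:8,r5:Mul1
  c7: CDB Mul1=14; issue MUL r4<-Mul1  regs: r0:Add1,r1:Mul2,r2:14,r3:6,r4:Mul1,r5:14
  c8: CDB Add1=18; stall  regs: r0:18,r1:Mul2,r2:14,r3:6,r4:Mul1,r5:14
  c9: stall  regs: r0:18,r1:Mul2,r2:14,r3:6,r4:Mul1,r5:14
  c10: stall  regs: r0:18,r1:Mul2,r2:14,r3:6,r4:Mul1,r5:14
  c11: CDB Mul1=84; issue MUL r5<-Mul1  regs: r0:18,r1:Mul2,r2:14,r3:6,r4:84,r5:Mul1
  c12: CDB Mul2=252; issue MUL r0<-Mul2  regs: r0:Mul2,r1:252,r2:14,r3:6,r4:84,r5:Mul1
  c13: -  regs: r0:Mul2,r1:252,r2:14,r3:6,r4:84,r5:Mul1
  c14: -  regs: r0:Mul2,r1:252,r2:14,r3:6,r4:84,r5:Mul1
  c15: -  regs: r0:Mul2,r1:252,r2:14,r3:6,r4:84,r5:Mul1
  c16: CDB Mul1=3528  regs: r0:Mul2,r1:252,r2:14,r3:6,r4:84,r5:3528
  c17: -  regs: r0:Mul2,r1:252,r2:14,r3:6,r4:84,r5:3528

STATUS = VALUE 3528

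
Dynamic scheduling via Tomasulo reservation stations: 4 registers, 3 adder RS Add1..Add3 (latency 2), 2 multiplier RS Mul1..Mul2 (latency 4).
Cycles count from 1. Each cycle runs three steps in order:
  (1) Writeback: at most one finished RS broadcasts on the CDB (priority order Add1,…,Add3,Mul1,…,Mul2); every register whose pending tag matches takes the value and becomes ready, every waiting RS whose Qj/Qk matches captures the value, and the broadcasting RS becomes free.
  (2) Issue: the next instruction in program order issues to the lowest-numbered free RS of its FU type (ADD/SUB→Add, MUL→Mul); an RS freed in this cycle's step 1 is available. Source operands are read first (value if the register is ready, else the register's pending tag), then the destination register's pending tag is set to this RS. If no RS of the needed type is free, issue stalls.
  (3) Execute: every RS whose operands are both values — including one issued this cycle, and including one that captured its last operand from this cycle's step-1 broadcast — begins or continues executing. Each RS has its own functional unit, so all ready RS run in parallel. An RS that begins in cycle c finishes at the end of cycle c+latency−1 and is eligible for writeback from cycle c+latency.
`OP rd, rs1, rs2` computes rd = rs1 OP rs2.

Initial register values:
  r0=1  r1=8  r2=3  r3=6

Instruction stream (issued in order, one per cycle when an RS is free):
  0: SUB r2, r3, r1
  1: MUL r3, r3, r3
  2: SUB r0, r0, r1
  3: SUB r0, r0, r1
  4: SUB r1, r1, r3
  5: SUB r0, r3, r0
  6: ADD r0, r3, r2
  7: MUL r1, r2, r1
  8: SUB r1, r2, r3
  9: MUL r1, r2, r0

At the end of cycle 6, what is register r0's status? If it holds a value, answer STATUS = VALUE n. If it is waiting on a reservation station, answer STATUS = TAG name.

STATUS = TAG Add3

c1: issue SUB r2<-Add1 | r0:1,r1:8,r2:Add1,r3:6
c2: issue MUL r3<-Mul1 | r0:1,r1:8,r2:Add1,r3:Mul1
c3: CDB Add1=-2; issue SUB r0<-Add1 | r0:Add1,r1:8,r2:-2,r3:Mul1
c4: issue SUB r0<-Add2 | r0:Add2,r1:8,r2:-2,r3:Mul1
c5: CDB Add1=-7; issue SUB r1<-Add1 | r0:Add2,r1:Add1,r2:-2,r3:Mul1
c6: CDB Mul1=36; issue SUB r0<-Add3 | r0:Add3,r1:Add1,r2:-2,r3:36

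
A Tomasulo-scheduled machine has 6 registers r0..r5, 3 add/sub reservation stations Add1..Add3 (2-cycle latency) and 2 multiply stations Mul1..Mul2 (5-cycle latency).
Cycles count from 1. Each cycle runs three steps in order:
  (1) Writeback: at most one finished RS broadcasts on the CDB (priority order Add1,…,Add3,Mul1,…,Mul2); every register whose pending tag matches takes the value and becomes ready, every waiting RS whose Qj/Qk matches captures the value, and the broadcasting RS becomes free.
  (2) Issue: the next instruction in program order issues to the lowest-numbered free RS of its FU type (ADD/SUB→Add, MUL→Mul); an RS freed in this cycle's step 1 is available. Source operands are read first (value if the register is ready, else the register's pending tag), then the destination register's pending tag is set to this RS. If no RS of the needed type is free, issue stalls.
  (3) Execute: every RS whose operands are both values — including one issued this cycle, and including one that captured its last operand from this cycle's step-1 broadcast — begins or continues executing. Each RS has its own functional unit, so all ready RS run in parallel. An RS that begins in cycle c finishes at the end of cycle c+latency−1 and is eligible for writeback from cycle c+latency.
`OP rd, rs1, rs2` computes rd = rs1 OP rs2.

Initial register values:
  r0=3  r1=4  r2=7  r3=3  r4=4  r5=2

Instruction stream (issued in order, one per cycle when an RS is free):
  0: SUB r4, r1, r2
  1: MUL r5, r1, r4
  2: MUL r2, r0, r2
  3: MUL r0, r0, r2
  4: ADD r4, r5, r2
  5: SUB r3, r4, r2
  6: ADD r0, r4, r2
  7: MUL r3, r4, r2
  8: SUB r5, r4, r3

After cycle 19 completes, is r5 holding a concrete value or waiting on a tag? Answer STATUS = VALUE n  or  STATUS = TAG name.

STATUS = VALUE -180

cycle 1: issue SUB r4<-Add1 // r0:3,r1:4,r2:7,r3:3,r4:Add1,r5:2
cycle 2: issue MUL r5<-Mul1 // r0:3,r1:4,r2:7,r3:3,r4:Add1,r5:Mul1
cycle 3: CDB Add1=-3; issue MUL r2<-Mul2 // r0:3,r1:4,r2:Mul2,r3:3,r4:-3,r5:Mul1
cycle 4: stall // r0:3,r1:4,r2:Mul2,r3:3,r4:-3,r5:Mul1
cycle 5: stall // r0:3,r1:4,r2:Mul2,r3:3,r4:-3,r5:Mul1
cycle 6: stall // r0:3,r1:4,r2:Mul2,r3:3,r4:-3,r5:Mul1
cycle 7: stall // r0:3,r1:4,r2:Mul2,r3:3,r4:-3,r5:Mul1
cycle 8: CDB Mul1=-12; issue MUL r0<-Mul1 // r0:Mul1,r1:4,r2:Mul2,r3:3,r4:-3,r5:-12
cycle 9: CDB Mul2=21; issue ADD r4<-Add1 // r0:Mul1,r1:4,r2:21,r3:3,r4:Add1,r5:-12
cycle 10: issue SUB r3<-Add2 // r0:Mul1,r1:4,r2:21,r3:Add2,r4:Add1,r5:-12
cycle 11: CDB Add1=9; issue ADD r0<-Add1 // r0:Add1,r1:4,r2:21,r3:Add2,r4:9,r5:-12
cycle 12: issue MUL r3<-Mul2 // r0:Add1,r1:4,r2:21,r3:Mul2,r4:9,r5:-12
cycle 13: CDB Add1=30; issue SUB r5<-Add1 // r0:30,r1:4,r2:21,r3:Mul2,r4:9,r5:Add1
cycle 14: CDB Add2=-12 // r0:30,r1:4,r2:21,r3:Mul2,r4:9,r5:Add1
cycle 15: CDB Mul1=63 // r0:30,r1:4,r2:21,r3:Mul2,r4:9,r5:Add1
cycle 16: - // r0:30,r1:4,r2:21,r3:Mul2,r4:9,r5:Add1
cycle 17: CDB Mul2=189 // r0:30,r1:4,r2:21,r3:189,r4:9,r5:Add1
cycle 18: - // r0:30,r1:4,r2:21,r3:189,r4:9,r5:Add1
cycle 19: CDB Add1=-180 // r0:30,r1:4,r2:21,r3:189,r4:9,r5:-180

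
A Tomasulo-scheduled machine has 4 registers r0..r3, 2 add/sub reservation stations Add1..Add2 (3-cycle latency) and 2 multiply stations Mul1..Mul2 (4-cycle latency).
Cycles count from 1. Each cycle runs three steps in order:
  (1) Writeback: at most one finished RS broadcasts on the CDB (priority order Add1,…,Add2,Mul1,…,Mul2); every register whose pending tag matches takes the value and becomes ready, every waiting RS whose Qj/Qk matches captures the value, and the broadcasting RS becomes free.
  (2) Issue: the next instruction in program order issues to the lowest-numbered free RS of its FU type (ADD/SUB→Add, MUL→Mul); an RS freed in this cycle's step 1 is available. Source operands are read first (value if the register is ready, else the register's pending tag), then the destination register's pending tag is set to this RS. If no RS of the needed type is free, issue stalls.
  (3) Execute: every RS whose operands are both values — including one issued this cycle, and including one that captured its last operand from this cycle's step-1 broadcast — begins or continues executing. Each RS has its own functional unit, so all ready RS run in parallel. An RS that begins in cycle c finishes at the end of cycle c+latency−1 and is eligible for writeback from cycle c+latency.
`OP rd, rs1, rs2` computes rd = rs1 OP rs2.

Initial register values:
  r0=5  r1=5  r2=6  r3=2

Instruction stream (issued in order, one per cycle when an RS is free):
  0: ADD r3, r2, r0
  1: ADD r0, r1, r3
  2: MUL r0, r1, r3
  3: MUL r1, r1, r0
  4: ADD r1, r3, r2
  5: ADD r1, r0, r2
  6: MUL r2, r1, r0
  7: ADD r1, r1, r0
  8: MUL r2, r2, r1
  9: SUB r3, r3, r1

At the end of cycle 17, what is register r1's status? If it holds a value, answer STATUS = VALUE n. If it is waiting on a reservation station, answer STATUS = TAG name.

STATUS = VALUE 116

cycle 1: issue ADD r3<-Add1 // r0:5,r1:5,r2:6,r3:Add1
cycle 2: issue ADD r0<-Add2 // r0:Add2,r1:5,r2:6,r3:Add1
cycle 3: issue MUL r0<-Mul1 // r0:Mul1,r1:5,r2:6,r3:Add1
cycle 4: CDB Add1=11; issue MUL r1<-Mul2 // r0:Mul1,r1:Mul2,r2:6,r3:11
cycle 5: issue ADD r1<-Add1 // r0:Mul1,r1:Add1,r2:6,r3:11
cycle 6: stall // r0:Mul1,r1:Add1,r2:6,r3:11
cycle 7: CDB Add2=16; issue ADD r1<-Add2 // r0:Mul1,r1:Add2,r2:6,r3:11
cycle 8: CDB Add1=17; stall // r0:Mul1,r1:Add2,r2:6,r3:11
cycle 9: CDB Mul1=55; issue MUL r2<-Mul1 // r0:55,r1:Add2,r2:Mul1,r3:11
cycle 10: issue ADD r1<-Add1 // r0:55,r1:Add1,r2:Mul1,r3:11
cycle 11: stall // r0:55,r1:Add1,r2:Mul1,r3:11
cycle 12: CDB Add2=61; stall // r0:55,r1:Add1,r2:Mul1,r3:11
cycle 13: CDB Mul2=275; issue MUL r2<-Mul2 // r0:55,r1:Add1,r2:Mul2,r3:11
cycle 14: issue SUB r3<-Add2 // r0:55,r1:Add1,r2:Mul2,r3:Add2
cycle 15: CDB Add1=116 // r0:55,r1:116,r2:Mul2,r3:Add2
cycle 16: CDB Mul1=3355 // r0:55,r1:116,r2:Mul2,r3:Add2
cycle 17: - // r0:55,r1:116,r2:Mul2,r3:Add2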